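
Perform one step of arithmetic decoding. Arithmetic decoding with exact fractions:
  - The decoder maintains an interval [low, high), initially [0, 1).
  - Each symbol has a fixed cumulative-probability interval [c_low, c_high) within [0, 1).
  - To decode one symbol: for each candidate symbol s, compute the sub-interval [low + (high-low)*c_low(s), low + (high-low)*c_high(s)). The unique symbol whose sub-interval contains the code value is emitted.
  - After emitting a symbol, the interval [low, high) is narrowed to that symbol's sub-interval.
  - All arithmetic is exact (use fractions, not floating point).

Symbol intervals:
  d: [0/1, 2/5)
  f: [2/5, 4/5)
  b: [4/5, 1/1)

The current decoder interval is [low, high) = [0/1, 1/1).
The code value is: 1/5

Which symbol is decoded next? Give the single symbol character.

Interval width = high − low = 1/1 − 0/1 = 1/1
Scaled code = (code − low) / width = (1/5 − 0/1) / 1/1 = 1/5
  d: [0/1, 2/5) ← scaled code falls here ✓
  f: [2/5, 4/5) 
  b: [4/5, 1/1) 

Answer: d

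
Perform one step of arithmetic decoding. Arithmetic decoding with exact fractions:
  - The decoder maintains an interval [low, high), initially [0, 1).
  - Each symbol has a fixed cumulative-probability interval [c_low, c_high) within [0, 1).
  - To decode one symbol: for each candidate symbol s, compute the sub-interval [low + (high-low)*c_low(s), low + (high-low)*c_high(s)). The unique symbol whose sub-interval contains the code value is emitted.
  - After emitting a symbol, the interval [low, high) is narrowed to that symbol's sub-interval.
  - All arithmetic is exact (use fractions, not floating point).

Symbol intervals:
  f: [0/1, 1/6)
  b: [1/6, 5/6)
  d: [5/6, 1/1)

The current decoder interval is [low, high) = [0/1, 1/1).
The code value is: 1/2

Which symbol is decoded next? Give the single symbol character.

Interval width = high − low = 1/1 − 0/1 = 1/1
Scaled code = (code − low) / width = (1/2 − 0/1) / 1/1 = 1/2
  f: [0/1, 1/6) 
  b: [1/6, 5/6) ← scaled code falls here ✓
  d: [5/6, 1/1) 

Answer: b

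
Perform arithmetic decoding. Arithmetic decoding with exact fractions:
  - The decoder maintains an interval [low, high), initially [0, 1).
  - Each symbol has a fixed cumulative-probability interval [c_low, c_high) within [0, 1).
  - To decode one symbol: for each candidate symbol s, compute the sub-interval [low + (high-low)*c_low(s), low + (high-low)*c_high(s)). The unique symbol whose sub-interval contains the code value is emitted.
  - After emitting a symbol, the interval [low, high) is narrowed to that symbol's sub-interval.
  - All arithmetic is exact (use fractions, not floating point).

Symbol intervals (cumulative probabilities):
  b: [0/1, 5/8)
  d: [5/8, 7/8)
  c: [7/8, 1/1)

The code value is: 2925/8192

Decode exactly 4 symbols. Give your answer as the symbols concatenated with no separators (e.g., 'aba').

Step 1: interval [0/1, 1/1), width = 1/1 - 0/1 = 1/1
  'b': [0/1 + 1/1*0/1, 0/1 + 1/1*5/8) = [0/1, 5/8) <- contains code 2925/8192
  'd': [0/1 + 1/1*5/8, 0/1 + 1/1*7/8) = [5/8, 7/8)
  'c': [0/1 + 1/1*7/8, 0/1 + 1/1*1/1) = [7/8, 1/1)
  emit 'b', narrow to [0/1, 5/8)
Step 2: interval [0/1, 5/8), width = 5/8 - 0/1 = 5/8
  'b': [0/1 + 5/8*0/1, 0/1 + 5/8*5/8) = [0/1, 25/64) <- contains code 2925/8192
  'd': [0/1 + 5/8*5/8, 0/1 + 5/8*7/8) = [25/64, 35/64)
  'c': [0/1 + 5/8*7/8, 0/1 + 5/8*1/1) = [35/64, 5/8)
  emit 'b', narrow to [0/1, 25/64)
Step 3: interval [0/1, 25/64), width = 25/64 - 0/1 = 25/64
  'b': [0/1 + 25/64*0/1, 0/1 + 25/64*5/8) = [0/1, 125/512)
  'd': [0/1 + 25/64*5/8, 0/1 + 25/64*7/8) = [125/512, 175/512)
  'c': [0/1 + 25/64*7/8, 0/1 + 25/64*1/1) = [175/512, 25/64) <- contains code 2925/8192
  emit 'c', narrow to [175/512, 25/64)
Step 4: interval [175/512, 25/64), width = 25/64 - 175/512 = 25/512
  'b': [175/512 + 25/512*0/1, 175/512 + 25/512*5/8) = [175/512, 1525/4096) <- contains code 2925/8192
  'd': [175/512 + 25/512*5/8, 175/512 + 25/512*7/8) = [1525/4096, 1575/4096)
  'c': [175/512 + 25/512*7/8, 175/512 + 25/512*1/1) = [1575/4096, 25/64)
  emit 'b', narrow to [175/512, 1525/4096)

Answer: bbcb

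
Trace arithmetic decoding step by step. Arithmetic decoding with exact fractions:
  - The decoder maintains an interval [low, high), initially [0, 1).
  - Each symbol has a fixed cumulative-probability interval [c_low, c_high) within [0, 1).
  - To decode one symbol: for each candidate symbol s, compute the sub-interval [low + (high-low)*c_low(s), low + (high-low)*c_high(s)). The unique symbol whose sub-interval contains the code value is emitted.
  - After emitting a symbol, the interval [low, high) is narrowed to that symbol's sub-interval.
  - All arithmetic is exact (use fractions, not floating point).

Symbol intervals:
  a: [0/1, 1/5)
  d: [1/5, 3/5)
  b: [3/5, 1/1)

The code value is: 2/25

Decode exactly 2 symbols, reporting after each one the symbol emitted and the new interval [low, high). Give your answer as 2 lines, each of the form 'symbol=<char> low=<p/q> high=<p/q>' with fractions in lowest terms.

Answer: symbol=a low=0/1 high=1/5
symbol=d low=1/25 high=3/25

Derivation:
Step 1: interval [0/1, 1/1), width = 1/1 - 0/1 = 1/1
  'a': [0/1 + 1/1*0/1, 0/1 + 1/1*1/5) = [0/1, 1/5) <- contains code 2/25
  'd': [0/1 + 1/1*1/5, 0/1 + 1/1*3/5) = [1/5, 3/5)
  'b': [0/1 + 1/1*3/5, 0/1 + 1/1*1/1) = [3/5, 1/1)
  emit 'a', narrow to [0/1, 1/5)
Step 2: interval [0/1, 1/5), width = 1/5 - 0/1 = 1/5
  'a': [0/1 + 1/5*0/1, 0/1 + 1/5*1/5) = [0/1, 1/25)
  'd': [0/1 + 1/5*1/5, 0/1 + 1/5*3/5) = [1/25, 3/25) <- contains code 2/25
  'b': [0/1 + 1/5*3/5, 0/1 + 1/5*1/1) = [3/25, 1/5)
  emit 'd', narrow to [1/25, 3/25)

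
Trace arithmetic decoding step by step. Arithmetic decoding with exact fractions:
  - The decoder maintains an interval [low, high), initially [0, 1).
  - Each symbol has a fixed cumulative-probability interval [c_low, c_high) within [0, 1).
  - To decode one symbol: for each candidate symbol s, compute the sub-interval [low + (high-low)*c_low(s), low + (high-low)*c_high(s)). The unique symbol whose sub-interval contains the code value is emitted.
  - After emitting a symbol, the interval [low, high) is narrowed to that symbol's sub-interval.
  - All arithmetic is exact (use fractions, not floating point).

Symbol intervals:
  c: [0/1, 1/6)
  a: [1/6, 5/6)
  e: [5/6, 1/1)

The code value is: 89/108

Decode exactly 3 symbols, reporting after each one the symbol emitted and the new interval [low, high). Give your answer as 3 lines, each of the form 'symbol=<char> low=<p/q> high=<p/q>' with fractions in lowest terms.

Step 1: interval [0/1, 1/1), width = 1/1 - 0/1 = 1/1
  'c': [0/1 + 1/1*0/1, 0/1 + 1/1*1/6) = [0/1, 1/6)
  'a': [0/1 + 1/1*1/6, 0/1 + 1/1*5/6) = [1/6, 5/6) <- contains code 89/108
  'e': [0/1 + 1/1*5/6, 0/1 + 1/1*1/1) = [5/6, 1/1)
  emit 'a', narrow to [1/6, 5/6)
Step 2: interval [1/6, 5/6), width = 5/6 - 1/6 = 2/3
  'c': [1/6 + 2/3*0/1, 1/6 + 2/3*1/6) = [1/6, 5/18)
  'a': [1/6 + 2/3*1/6, 1/6 + 2/3*5/6) = [5/18, 13/18)
  'e': [1/6 + 2/3*5/6, 1/6 + 2/3*1/1) = [13/18, 5/6) <- contains code 89/108
  emit 'e', narrow to [13/18, 5/6)
Step 3: interval [13/18, 5/6), width = 5/6 - 13/18 = 1/9
  'c': [13/18 + 1/9*0/1, 13/18 + 1/9*1/6) = [13/18, 20/27)
  'a': [13/18 + 1/9*1/6, 13/18 + 1/9*5/6) = [20/27, 22/27)
  'e': [13/18 + 1/9*5/6, 13/18 + 1/9*1/1) = [22/27, 5/6) <- contains code 89/108
  emit 'e', narrow to [22/27, 5/6)

Answer: symbol=a low=1/6 high=5/6
symbol=e low=13/18 high=5/6
symbol=e low=22/27 high=5/6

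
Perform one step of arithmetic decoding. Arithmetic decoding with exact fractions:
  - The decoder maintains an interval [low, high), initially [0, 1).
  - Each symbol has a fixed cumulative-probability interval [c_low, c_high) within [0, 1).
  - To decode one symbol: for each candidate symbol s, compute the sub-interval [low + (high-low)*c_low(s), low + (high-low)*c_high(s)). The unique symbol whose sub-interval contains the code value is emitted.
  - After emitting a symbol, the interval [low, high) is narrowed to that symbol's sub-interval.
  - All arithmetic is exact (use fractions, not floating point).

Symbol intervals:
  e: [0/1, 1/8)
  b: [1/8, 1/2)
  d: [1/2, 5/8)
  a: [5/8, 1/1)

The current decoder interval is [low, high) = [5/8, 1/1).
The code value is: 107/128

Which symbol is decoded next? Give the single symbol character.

Answer: d

Derivation:
Interval width = high − low = 1/1 − 5/8 = 3/8
Scaled code = (code − low) / width = (107/128 − 5/8) / 3/8 = 9/16
  e: [0/1, 1/8) 
  b: [1/8, 1/2) 
  d: [1/2, 5/8) ← scaled code falls here ✓
  a: [5/8, 1/1) 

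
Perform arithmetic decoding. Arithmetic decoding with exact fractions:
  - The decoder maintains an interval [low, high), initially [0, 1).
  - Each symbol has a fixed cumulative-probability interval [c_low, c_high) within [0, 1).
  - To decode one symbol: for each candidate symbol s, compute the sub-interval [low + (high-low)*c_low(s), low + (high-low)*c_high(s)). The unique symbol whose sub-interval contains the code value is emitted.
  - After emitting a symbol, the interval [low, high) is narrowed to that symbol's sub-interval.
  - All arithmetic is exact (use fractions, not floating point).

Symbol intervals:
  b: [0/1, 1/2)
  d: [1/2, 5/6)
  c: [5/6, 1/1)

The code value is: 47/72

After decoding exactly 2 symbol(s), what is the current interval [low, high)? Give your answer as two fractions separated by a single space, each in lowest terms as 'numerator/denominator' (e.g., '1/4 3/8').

Step 1: interval [0/1, 1/1), width = 1/1 - 0/1 = 1/1
  'b': [0/1 + 1/1*0/1, 0/1 + 1/1*1/2) = [0/1, 1/2)
  'd': [0/1 + 1/1*1/2, 0/1 + 1/1*5/6) = [1/2, 5/6) <- contains code 47/72
  'c': [0/1 + 1/1*5/6, 0/1 + 1/1*1/1) = [5/6, 1/1)
  emit 'd', narrow to [1/2, 5/6)
Step 2: interval [1/2, 5/6), width = 5/6 - 1/2 = 1/3
  'b': [1/2 + 1/3*0/1, 1/2 + 1/3*1/2) = [1/2, 2/3) <- contains code 47/72
  'd': [1/2 + 1/3*1/2, 1/2 + 1/3*5/6) = [2/3, 7/9)
  'c': [1/2 + 1/3*5/6, 1/2 + 1/3*1/1) = [7/9, 5/6)
  emit 'b', narrow to [1/2, 2/3)

Answer: 1/2 2/3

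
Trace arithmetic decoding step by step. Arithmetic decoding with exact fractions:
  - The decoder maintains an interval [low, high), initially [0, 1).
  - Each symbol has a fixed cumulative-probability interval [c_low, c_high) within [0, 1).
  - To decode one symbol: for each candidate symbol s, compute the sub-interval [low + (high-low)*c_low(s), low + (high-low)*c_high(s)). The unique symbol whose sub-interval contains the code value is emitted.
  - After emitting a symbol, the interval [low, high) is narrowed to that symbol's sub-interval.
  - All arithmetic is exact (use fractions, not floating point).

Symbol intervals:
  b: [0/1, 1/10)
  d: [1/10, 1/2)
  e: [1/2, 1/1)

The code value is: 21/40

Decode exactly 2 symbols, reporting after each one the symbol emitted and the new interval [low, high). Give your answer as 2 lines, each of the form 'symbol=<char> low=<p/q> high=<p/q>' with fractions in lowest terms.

Step 1: interval [0/1, 1/1), width = 1/1 - 0/1 = 1/1
  'b': [0/1 + 1/1*0/1, 0/1 + 1/1*1/10) = [0/1, 1/10)
  'd': [0/1 + 1/1*1/10, 0/1 + 1/1*1/2) = [1/10, 1/2)
  'e': [0/1 + 1/1*1/2, 0/1 + 1/1*1/1) = [1/2, 1/1) <- contains code 21/40
  emit 'e', narrow to [1/2, 1/1)
Step 2: interval [1/2, 1/1), width = 1/1 - 1/2 = 1/2
  'b': [1/2 + 1/2*0/1, 1/2 + 1/2*1/10) = [1/2, 11/20) <- contains code 21/40
  'd': [1/2 + 1/2*1/10, 1/2 + 1/2*1/2) = [11/20, 3/4)
  'e': [1/2 + 1/2*1/2, 1/2 + 1/2*1/1) = [3/4, 1/1)
  emit 'b', narrow to [1/2, 11/20)

Answer: symbol=e low=1/2 high=1/1
symbol=b low=1/2 high=11/20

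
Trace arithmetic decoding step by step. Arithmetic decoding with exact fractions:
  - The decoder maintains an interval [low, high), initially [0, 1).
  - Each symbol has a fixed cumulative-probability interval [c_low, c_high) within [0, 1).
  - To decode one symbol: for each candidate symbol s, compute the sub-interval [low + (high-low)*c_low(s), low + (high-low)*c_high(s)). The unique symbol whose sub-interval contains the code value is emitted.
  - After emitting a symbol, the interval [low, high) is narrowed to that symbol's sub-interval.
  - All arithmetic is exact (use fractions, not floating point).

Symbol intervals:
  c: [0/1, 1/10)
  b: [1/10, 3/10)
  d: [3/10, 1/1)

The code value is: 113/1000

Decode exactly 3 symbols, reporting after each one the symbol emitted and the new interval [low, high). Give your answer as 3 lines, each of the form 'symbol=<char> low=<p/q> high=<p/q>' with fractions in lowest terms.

Step 1: interval [0/1, 1/1), width = 1/1 - 0/1 = 1/1
  'c': [0/1 + 1/1*0/1, 0/1 + 1/1*1/10) = [0/1, 1/10)
  'b': [0/1 + 1/1*1/10, 0/1 + 1/1*3/10) = [1/10, 3/10) <- contains code 113/1000
  'd': [0/1 + 1/1*3/10, 0/1 + 1/1*1/1) = [3/10, 1/1)
  emit 'b', narrow to [1/10, 3/10)
Step 2: interval [1/10, 3/10), width = 3/10 - 1/10 = 1/5
  'c': [1/10 + 1/5*0/1, 1/10 + 1/5*1/10) = [1/10, 3/25) <- contains code 113/1000
  'b': [1/10 + 1/5*1/10, 1/10 + 1/5*3/10) = [3/25, 4/25)
  'd': [1/10 + 1/5*3/10, 1/10 + 1/5*1/1) = [4/25, 3/10)
  emit 'c', narrow to [1/10, 3/25)
Step 3: interval [1/10, 3/25), width = 3/25 - 1/10 = 1/50
  'c': [1/10 + 1/50*0/1, 1/10 + 1/50*1/10) = [1/10, 51/500)
  'b': [1/10 + 1/50*1/10, 1/10 + 1/50*3/10) = [51/500, 53/500)
  'd': [1/10 + 1/50*3/10, 1/10 + 1/50*1/1) = [53/500, 3/25) <- contains code 113/1000
  emit 'd', narrow to [53/500, 3/25)

Answer: symbol=b low=1/10 high=3/10
symbol=c low=1/10 high=3/25
symbol=d low=53/500 high=3/25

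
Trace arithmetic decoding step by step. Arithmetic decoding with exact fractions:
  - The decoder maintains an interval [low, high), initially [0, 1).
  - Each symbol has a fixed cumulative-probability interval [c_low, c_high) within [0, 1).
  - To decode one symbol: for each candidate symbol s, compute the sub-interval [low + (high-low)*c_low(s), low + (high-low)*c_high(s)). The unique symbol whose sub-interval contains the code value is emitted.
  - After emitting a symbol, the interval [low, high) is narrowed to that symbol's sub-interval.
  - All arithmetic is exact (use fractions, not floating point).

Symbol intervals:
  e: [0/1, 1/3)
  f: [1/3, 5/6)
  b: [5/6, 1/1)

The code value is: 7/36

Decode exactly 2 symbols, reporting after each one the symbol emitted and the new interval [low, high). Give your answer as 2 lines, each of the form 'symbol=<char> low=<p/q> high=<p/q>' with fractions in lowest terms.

Step 1: interval [0/1, 1/1), width = 1/1 - 0/1 = 1/1
  'e': [0/1 + 1/1*0/1, 0/1 + 1/1*1/3) = [0/1, 1/3) <- contains code 7/36
  'f': [0/1 + 1/1*1/3, 0/1 + 1/1*5/6) = [1/3, 5/6)
  'b': [0/1 + 1/1*5/6, 0/1 + 1/1*1/1) = [5/6, 1/1)
  emit 'e', narrow to [0/1, 1/3)
Step 2: interval [0/1, 1/3), width = 1/3 - 0/1 = 1/3
  'e': [0/1 + 1/3*0/1, 0/1 + 1/3*1/3) = [0/1, 1/9)
  'f': [0/1 + 1/3*1/3, 0/1 + 1/3*5/6) = [1/9, 5/18) <- contains code 7/36
  'b': [0/1 + 1/3*5/6, 0/1 + 1/3*1/1) = [5/18, 1/3)
  emit 'f', narrow to [1/9, 5/18)

Answer: symbol=e low=0/1 high=1/3
symbol=f low=1/9 high=5/18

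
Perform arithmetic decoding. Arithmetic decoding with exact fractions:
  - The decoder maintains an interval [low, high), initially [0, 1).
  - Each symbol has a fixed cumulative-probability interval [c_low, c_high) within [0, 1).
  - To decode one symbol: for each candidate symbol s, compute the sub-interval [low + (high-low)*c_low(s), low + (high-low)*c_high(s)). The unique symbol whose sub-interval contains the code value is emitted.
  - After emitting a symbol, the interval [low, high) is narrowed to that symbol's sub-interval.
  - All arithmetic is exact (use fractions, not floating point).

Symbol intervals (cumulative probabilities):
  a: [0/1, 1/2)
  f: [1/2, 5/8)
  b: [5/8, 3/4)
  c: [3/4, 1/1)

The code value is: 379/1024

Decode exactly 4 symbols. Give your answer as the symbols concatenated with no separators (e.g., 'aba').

Step 1: interval [0/1, 1/1), width = 1/1 - 0/1 = 1/1
  'a': [0/1 + 1/1*0/1, 0/1 + 1/1*1/2) = [0/1, 1/2) <- contains code 379/1024
  'f': [0/1 + 1/1*1/2, 0/1 + 1/1*5/8) = [1/2, 5/8)
  'b': [0/1 + 1/1*5/8, 0/1 + 1/1*3/4) = [5/8, 3/4)
  'c': [0/1 + 1/1*3/4, 0/1 + 1/1*1/1) = [3/4, 1/1)
  emit 'a', narrow to [0/1, 1/2)
Step 2: interval [0/1, 1/2), width = 1/2 - 0/1 = 1/2
  'a': [0/1 + 1/2*0/1, 0/1 + 1/2*1/2) = [0/1, 1/4)
  'f': [0/1 + 1/2*1/2, 0/1 + 1/2*5/8) = [1/4, 5/16)
  'b': [0/1 + 1/2*5/8, 0/1 + 1/2*3/4) = [5/16, 3/8) <- contains code 379/1024
  'c': [0/1 + 1/2*3/4, 0/1 + 1/2*1/1) = [3/8, 1/2)
  emit 'b', narrow to [5/16, 3/8)
Step 3: interval [5/16, 3/8), width = 3/8 - 5/16 = 1/16
  'a': [5/16 + 1/16*0/1, 5/16 + 1/16*1/2) = [5/16, 11/32)
  'f': [5/16 + 1/16*1/2, 5/16 + 1/16*5/8) = [11/32, 45/128)
  'b': [5/16 + 1/16*5/8, 5/16 + 1/16*3/4) = [45/128, 23/64)
  'c': [5/16 + 1/16*3/4, 5/16 + 1/16*1/1) = [23/64, 3/8) <- contains code 379/1024
  emit 'c', narrow to [23/64, 3/8)
Step 4: interval [23/64, 3/8), width = 3/8 - 23/64 = 1/64
  'a': [23/64 + 1/64*0/1, 23/64 + 1/64*1/2) = [23/64, 47/128)
  'f': [23/64 + 1/64*1/2, 23/64 + 1/64*5/8) = [47/128, 189/512)
  'b': [23/64 + 1/64*5/8, 23/64 + 1/64*3/4) = [189/512, 95/256) <- contains code 379/1024
  'c': [23/64 + 1/64*3/4, 23/64 + 1/64*1/1) = [95/256, 3/8)
  emit 'b', narrow to [189/512, 95/256)

Answer: abcb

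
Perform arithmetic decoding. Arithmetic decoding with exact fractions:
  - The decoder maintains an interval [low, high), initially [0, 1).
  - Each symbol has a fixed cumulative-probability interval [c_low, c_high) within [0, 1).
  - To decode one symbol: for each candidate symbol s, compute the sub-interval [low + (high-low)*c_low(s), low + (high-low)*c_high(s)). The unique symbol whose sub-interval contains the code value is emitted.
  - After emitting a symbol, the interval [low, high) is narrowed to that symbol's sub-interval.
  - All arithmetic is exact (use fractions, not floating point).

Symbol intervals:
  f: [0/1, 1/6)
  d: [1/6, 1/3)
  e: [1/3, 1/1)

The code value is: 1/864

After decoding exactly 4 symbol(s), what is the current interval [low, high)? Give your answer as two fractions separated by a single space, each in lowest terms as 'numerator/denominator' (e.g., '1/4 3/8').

Step 1: interval [0/1, 1/1), width = 1/1 - 0/1 = 1/1
  'f': [0/1 + 1/1*0/1, 0/1 + 1/1*1/6) = [0/1, 1/6) <- contains code 1/864
  'd': [0/1 + 1/1*1/6, 0/1 + 1/1*1/3) = [1/6, 1/3)
  'e': [0/1 + 1/1*1/3, 0/1 + 1/1*1/1) = [1/3, 1/1)
  emit 'f', narrow to [0/1, 1/6)
Step 2: interval [0/1, 1/6), width = 1/6 - 0/1 = 1/6
  'f': [0/1 + 1/6*0/1, 0/1 + 1/6*1/6) = [0/1, 1/36) <- contains code 1/864
  'd': [0/1 + 1/6*1/6, 0/1 + 1/6*1/3) = [1/36, 1/18)
  'e': [0/1 + 1/6*1/3, 0/1 + 1/6*1/1) = [1/18, 1/6)
  emit 'f', narrow to [0/1, 1/36)
Step 3: interval [0/1, 1/36), width = 1/36 - 0/1 = 1/36
  'f': [0/1 + 1/36*0/1, 0/1 + 1/36*1/6) = [0/1, 1/216) <- contains code 1/864
  'd': [0/1 + 1/36*1/6, 0/1 + 1/36*1/3) = [1/216, 1/108)
  'e': [0/1 + 1/36*1/3, 0/1 + 1/36*1/1) = [1/108, 1/36)
  emit 'f', narrow to [0/1, 1/216)
Step 4: interval [0/1, 1/216), width = 1/216 - 0/1 = 1/216
  'f': [0/1 + 1/216*0/1, 0/1 + 1/216*1/6) = [0/1, 1/1296)
  'd': [0/1 + 1/216*1/6, 0/1 + 1/216*1/3) = [1/1296, 1/648) <- contains code 1/864
  'e': [0/1 + 1/216*1/3, 0/1 + 1/216*1/1) = [1/648, 1/216)
  emit 'd', narrow to [1/1296, 1/648)

Answer: 1/1296 1/648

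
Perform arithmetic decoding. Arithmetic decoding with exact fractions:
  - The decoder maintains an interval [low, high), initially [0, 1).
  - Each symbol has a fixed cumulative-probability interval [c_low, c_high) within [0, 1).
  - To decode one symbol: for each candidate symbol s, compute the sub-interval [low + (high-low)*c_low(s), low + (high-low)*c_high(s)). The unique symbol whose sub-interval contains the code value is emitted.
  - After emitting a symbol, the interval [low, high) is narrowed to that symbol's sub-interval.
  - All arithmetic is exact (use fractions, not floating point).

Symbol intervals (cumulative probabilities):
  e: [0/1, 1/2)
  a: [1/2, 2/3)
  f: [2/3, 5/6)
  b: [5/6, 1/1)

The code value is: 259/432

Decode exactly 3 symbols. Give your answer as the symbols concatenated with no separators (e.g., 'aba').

Step 1: interval [0/1, 1/1), width = 1/1 - 0/1 = 1/1
  'e': [0/1 + 1/1*0/1, 0/1 + 1/1*1/2) = [0/1, 1/2)
  'a': [0/1 + 1/1*1/2, 0/1 + 1/1*2/3) = [1/2, 2/3) <- contains code 259/432
  'f': [0/1 + 1/1*2/3, 0/1 + 1/1*5/6) = [2/3, 5/6)
  'b': [0/1 + 1/1*5/6, 0/1 + 1/1*1/1) = [5/6, 1/1)
  emit 'a', narrow to [1/2, 2/3)
Step 2: interval [1/2, 2/3), width = 2/3 - 1/2 = 1/6
  'e': [1/2 + 1/6*0/1, 1/2 + 1/6*1/2) = [1/2, 7/12)
  'a': [1/2 + 1/6*1/2, 1/2 + 1/6*2/3) = [7/12, 11/18) <- contains code 259/432
  'f': [1/2 + 1/6*2/3, 1/2 + 1/6*5/6) = [11/18, 23/36)
  'b': [1/2 + 1/6*5/6, 1/2 + 1/6*1/1) = [23/36, 2/3)
  emit 'a', narrow to [7/12, 11/18)
Step 3: interval [7/12, 11/18), width = 11/18 - 7/12 = 1/36
  'e': [7/12 + 1/36*0/1, 7/12 + 1/36*1/2) = [7/12, 43/72)
  'a': [7/12 + 1/36*1/2, 7/12 + 1/36*2/3) = [43/72, 65/108) <- contains code 259/432
  'f': [7/12 + 1/36*2/3, 7/12 + 1/36*5/6) = [65/108, 131/216)
  'b': [7/12 + 1/36*5/6, 7/12 + 1/36*1/1) = [131/216, 11/18)
  emit 'a', narrow to [43/72, 65/108)

Answer: aaa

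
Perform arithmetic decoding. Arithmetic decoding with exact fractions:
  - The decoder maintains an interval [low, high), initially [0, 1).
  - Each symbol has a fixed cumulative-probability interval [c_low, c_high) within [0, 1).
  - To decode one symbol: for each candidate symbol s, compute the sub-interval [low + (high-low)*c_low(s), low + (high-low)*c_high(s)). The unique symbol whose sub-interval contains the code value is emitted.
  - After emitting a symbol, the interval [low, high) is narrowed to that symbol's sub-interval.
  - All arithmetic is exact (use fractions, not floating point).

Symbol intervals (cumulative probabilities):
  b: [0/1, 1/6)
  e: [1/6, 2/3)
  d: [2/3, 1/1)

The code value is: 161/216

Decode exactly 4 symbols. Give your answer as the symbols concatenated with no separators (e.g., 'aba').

Answer: debd

Derivation:
Step 1: interval [0/1, 1/1), width = 1/1 - 0/1 = 1/1
  'b': [0/1 + 1/1*0/1, 0/1 + 1/1*1/6) = [0/1, 1/6)
  'e': [0/1 + 1/1*1/6, 0/1 + 1/1*2/3) = [1/6, 2/3)
  'd': [0/1 + 1/1*2/3, 0/1 + 1/1*1/1) = [2/3, 1/1) <- contains code 161/216
  emit 'd', narrow to [2/3, 1/1)
Step 2: interval [2/3, 1/1), width = 1/1 - 2/3 = 1/3
  'b': [2/3 + 1/3*0/1, 2/3 + 1/3*1/6) = [2/3, 13/18)
  'e': [2/3 + 1/3*1/6, 2/3 + 1/3*2/3) = [13/18, 8/9) <- contains code 161/216
  'd': [2/3 + 1/3*2/3, 2/3 + 1/3*1/1) = [8/9, 1/1)
  emit 'e', narrow to [13/18, 8/9)
Step 3: interval [13/18, 8/9), width = 8/9 - 13/18 = 1/6
  'b': [13/18 + 1/6*0/1, 13/18 + 1/6*1/6) = [13/18, 3/4) <- contains code 161/216
  'e': [13/18 + 1/6*1/6, 13/18 + 1/6*2/3) = [3/4, 5/6)
  'd': [13/18 + 1/6*2/3, 13/18 + 1/6*1/1) = [5/6, 8/9)
  emit 'b', narrow to [13/18, 3/4)
Step 4: interval [13/18, 3/4), width = 3/4 - 13/18 = 1/36
  'b': [13/18 + 1/36*0/1, 13/18 + 1/36*1/6) = [13/18, 157/216)
  'e': [13/18 + 1/36*1/6, 13/18 + 1/36*2/3) = [157/216, 20/27)
  'd': [13/18 + 1/36*2/3, 13/18 + 1/36*1/1) = [20/27, 3/4) <- contains code 161/216
  emit 'd', narrow to [20/27, 3/4)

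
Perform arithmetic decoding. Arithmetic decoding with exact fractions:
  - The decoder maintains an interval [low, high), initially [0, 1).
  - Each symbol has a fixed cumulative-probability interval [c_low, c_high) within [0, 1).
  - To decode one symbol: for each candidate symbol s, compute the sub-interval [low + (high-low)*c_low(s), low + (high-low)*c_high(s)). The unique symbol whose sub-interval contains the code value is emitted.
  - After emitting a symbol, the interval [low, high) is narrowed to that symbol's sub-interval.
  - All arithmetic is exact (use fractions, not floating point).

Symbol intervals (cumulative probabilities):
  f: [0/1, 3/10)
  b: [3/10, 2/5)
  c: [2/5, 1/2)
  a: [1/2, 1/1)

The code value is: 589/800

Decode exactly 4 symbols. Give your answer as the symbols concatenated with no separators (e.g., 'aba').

Answer: acac

Derivation:
Step 1: interval [0/1, 1/1), width = 1/1 - 0/1 = 1/1
  'f': [0/1 + 1/1*0/1, 0/1 + 1/1*3/10) = [0/1, 3/10)
  'b': [0/1 + 1/1*3/10, 0/1 + 1/1*2/5) = [3/10, 2/5)
  'c': [0/1 + 1/1*2/5, 0/1 + 1/1*1/2) = [2/5, 1/2)
  'a': [0/1 + 1/1*1/2, 0/1 + 1/1*1/1) = [1/2, 1/1) <- contains code 589/800
  emit 'a', narrow to [1/2, 1/1)
Step 2: interval [1/2, 1/1), width = 1/1 - 1/2 = 1/2
  'f': [1/2 + 1/2*0/1, 1/2 + 1/2*3/10) = [1/2, 13/20)
  'b': [1/2 + 1/2*3/10, 1/2 + 1/2*2/5) = [13/20, 7/10)
  'c': [1/2 + 1/2*2/5, 1/2 + 1/2*1/2) = [7/10, 3/4) <- contains code 589/800
  'a': [1/2 + 1/2*1/2, 1/2 + 1/2*1/1) = [3/4, 1/1)
  emit 'c', narrow to [7/10, 3/4)
Step 3: interval [7/10, 3/4), width = 3/4 - 7/10 = 1/20
  'f': [7/10 + 1/20*0/1, 7/10 + 1/20*3/10) = [7/10, 143/200)
  'b': [7/10 + 1/20*3/10, 7/10 + 1/20*2/5) = [143/200, 18/25)
  'c': [7/10 + 1/20*2/5, 7/10 + 1/20*1/2) = [18/25, 29/40)
  'a': [7/10 + 1/20*1/2, 7/10 + 1/20*1/1) = [29/40, 3/4) <- contains code 589/800
  emit 'a', narrow to [29/40, 3/4)
Step 4: interval [29/40, 3/4), width = 3/4 - 29/40 = 1/40
  'f': [29/40 + 1/40*0/1, 29/40 + 1/40*3/10) = [29/40, 293/400)
  'b': [29/40 + 1/40*3/10, 29/40 + 1/40*2/5) = [293/400, 147/200)
  'c': [29/40 + 1/40*2/5, 29/40 + 1/40*1/2) = [147/200, 59/80) <- contains code 589/800
  'a': [29/40 + 1/40*1/2, 29/40 + 1/40*1/1) = [59/80, 3/4)
  emit 'c', narrow to [147/200, 59/80)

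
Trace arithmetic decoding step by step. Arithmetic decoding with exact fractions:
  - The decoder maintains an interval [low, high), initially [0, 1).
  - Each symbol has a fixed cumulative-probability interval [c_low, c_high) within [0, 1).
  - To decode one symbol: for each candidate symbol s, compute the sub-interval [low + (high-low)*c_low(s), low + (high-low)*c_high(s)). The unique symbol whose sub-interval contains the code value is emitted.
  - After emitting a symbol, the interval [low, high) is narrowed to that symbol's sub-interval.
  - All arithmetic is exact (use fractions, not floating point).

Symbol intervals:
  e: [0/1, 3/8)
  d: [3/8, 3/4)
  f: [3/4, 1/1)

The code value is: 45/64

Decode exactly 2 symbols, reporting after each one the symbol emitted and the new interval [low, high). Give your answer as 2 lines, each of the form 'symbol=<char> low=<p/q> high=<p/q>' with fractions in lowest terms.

Answer: symbol=d low=3/8 high=3/4
symbol=f low=21/32 high=3/4

Derivation:
Step 1: interval [0/1, 1/1), width = 1/1 - 0/1 = 1/1
  'e': [0/1 + 1/1*0/1, 0/1 + 1/1*3/8) = [0/1, 3/8)
  'd': [0/1 + 1/1*3/8, 0/1 + 1/1*3/4) = [3/8, 3/4) <- contains code 45/64
  'f': [0/1 + 1/1*3/4, 0/1 + 1/1*1/1) = [3/4, 1/1)
  emit 'd', narrow to [3/8, 3/4)
Step 2: interval [3/8, 3/4), width = 3/4 - 3/8 = 3/8
  'e': [3/8 + 3/8*0/1, 3/8 + 3/8*3/8) = [3/8, 33/64)
  'd': [3/8 + 3/8*3/8, 3/8 + 3/8*3/4) = [33/64, 21/32)
  'f': [3/8 + 3/8*3/4, 3/8 + 3/8*1/1) = [21/32, 3/4) <- contains code 45/64
  emit 'f', narrow to [21/32, 3/4)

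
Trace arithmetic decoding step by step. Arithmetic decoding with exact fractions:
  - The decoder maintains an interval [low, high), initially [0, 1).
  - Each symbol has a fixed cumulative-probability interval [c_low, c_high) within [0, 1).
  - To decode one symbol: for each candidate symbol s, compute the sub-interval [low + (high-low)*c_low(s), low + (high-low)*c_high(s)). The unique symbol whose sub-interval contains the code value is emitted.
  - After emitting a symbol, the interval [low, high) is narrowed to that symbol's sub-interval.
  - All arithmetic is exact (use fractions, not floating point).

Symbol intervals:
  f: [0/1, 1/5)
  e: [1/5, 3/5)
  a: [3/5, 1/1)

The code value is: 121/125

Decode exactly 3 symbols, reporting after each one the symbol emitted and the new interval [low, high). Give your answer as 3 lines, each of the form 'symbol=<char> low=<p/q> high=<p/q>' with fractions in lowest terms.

Answer: symbol=a low=3/5 high=1/1
symbol=a low=21/25 high=1/1
symbol=a low=117/125 high=1/1

Derivation:
Step 1: interval [0/1, 1/1), width = 1/1 - 0/1 = 1/1
  'f': [0/1 + 1/1*0/1, 0/1 + 1/1*1/5) = [0/1, 1/5)
  'e': [0/1 + 1/1*1/5, 0/1 + 1/1*3/5) = [1/5, 3/5)
  'a': [0/1 + 1/1*3/5, 0/1 + 1/1*1/1) = [3/5, 1/1) <- contains code 121/125
  emit 'a', narrow to [3/5, 1/1)
Step 2: interval [3/5, 1/1), width = 1/1 - 3/5 = 2/5
  'f': [3/5 + 2/5*0/1, 3/5 + 2/5*1/5) = [3/5, 17/25)
  'e': [3/5 + 2/5*1/5, 3/5 + 2/5*3/5) = [17/25, 21/25)
  'a': [3/5 + 2/5*3/5, 3/5 + 2/5*1/1) = [21/25, 1/1) <- contains code 121/125
  emit 'a', narrow to [21/25, 1/1)
Step 3: interval [21/25, 1/1), width = 1/1 - 21/25 = 4/25
  'f': [21/25 + 4/25*0/1, 21/25 + 4/25*1/5) = [21/25, 109/125)
  'e': [21/25 + 4/25*1/5, 21/25 + 4/25*3/5) = [109/125, 117/125)
  'a': [21/25 + 4/25*3/5, 21/25 + 4/25*1/1) = [117/125, 1/1) <- contains code 121/125
  emit 'a', narrow to [117/125, 1/1)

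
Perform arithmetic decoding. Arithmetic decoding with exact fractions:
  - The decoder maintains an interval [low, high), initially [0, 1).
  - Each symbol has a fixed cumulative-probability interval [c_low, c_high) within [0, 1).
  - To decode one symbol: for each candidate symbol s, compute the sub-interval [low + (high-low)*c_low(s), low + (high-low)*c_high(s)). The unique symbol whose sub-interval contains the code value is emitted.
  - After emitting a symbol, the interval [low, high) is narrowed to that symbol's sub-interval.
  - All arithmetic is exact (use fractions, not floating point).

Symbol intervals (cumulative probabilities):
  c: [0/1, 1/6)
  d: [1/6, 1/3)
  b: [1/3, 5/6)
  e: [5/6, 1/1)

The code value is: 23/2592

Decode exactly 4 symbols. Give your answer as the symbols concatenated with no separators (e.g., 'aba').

Answer: ccde

Derivation:
Step 1: interval [0/1, 1/1), width = 1/1 - 0/1 = 1/1
  'c': [0/1 + 1/1*0/1, 0/1 + 1/1*1/6) = [0/1, 1/6) <- contains code 23/2592
  'd': [0/1 + 1/1*1/6, 0/1 + 1/1*1/3) = [1/6, 1/3)
  'b': [0/1 + 1/1*1/3, 0/1 + 1/1*5/6) = [1/3, 5/6)
  'e': [0/1 + 1/1*5/6, 0/1 + 1/1*1/1) = [5/6, 1/1)
  emit 'c', narrow to [0/1, 1/6)
Step 2: interval [0/1, 1/6), width = 1/6 - 0/1 = 1/6
  'c': [0/1 + 1/6*0/1, 0/1 + 1/6*1/6) = [0/1, 1/36) <- contains code 23/2592
  'd': [0/1 + 1/6*1/6, 0/1 + 1/6*1/3) = [1/36, 1/18)
  'b': [0/1 + 1/6*1/3, 0/1 + 1/6*5/6) = [1/18, 5/36)
  'e': [0/1 + 1/6*5/6, 0/1 + 1/6*1/1) = [5/36, 1/6)
  emit 'c', narrow to [0/1, 1/36)
Step 3: interval [0/1, 1/36), width = 1/36 - 0/1 = 1/36
  'c': [0/1 + 1/36*0/1, 0/1 + 1/36*1/6) = [0/1, 1/216)
  'd': [0/1 + 1/36*1/6, 0/1 + 1/36*1/3) = [1/216, 1/108) <- contains code 23/2592
  'b': [0/1 + 1/36*1/3, 0/1 + 1/36*5/6) = [1/108, 5/216)
  'e': [0/1 + 1/36*5/6, 0/1 + 1/36*1/1) = [5/216, 1/36)
  emit 'd', narrow to [1/216, 1/108)
Step 4: interval [1/216, 1/108), width = 1/108 - 1/216 = 1/216
  'c': [1/216 + 1/216*0/1, 1/216 + 1/216*1/6) = [1/216, 7/1296)
  'd': [1/216 + 1/216*1/6, 1/216 + 1/216*1/3) = [7/1296, 1/162)
  'b': [1/216 + 1/216*1/3, 1/216 + 1/216*5/6) = [1/162, 11/1296)
  'e': [1/216 + 1/216*5/6, 1/216 + 1/216*1/1) = [11/1296, 1/108) <- contains code 23/2592
  emit 'e', narrow to [11/1296, 1/108)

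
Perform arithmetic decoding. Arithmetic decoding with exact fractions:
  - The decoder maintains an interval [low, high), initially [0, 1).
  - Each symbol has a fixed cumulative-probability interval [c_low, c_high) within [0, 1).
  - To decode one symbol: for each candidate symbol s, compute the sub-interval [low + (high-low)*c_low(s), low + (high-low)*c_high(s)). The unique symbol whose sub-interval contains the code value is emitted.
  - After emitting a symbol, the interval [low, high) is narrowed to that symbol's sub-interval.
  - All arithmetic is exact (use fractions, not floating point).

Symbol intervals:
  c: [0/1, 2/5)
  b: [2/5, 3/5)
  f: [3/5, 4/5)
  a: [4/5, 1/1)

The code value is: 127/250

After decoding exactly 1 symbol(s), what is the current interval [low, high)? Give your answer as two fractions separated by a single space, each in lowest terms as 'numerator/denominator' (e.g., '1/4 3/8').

Answer: 2/5 3/5

Derivation:
Step 1: interval [0/1, 1/1), width = 1/1 - 0/1 = 1/1
  'c': [0/1 + 1/1*0/1, 0/1 + 1/1*2/5) = [0/1, 2/5)
  'b': [0/1 + 1/1*2/5, 0/1 + 1/1*3/5) = [2/5, 3/5) <- contains code 127/250
  'f': [0/1 + 1/1*3/5, 0/1 + 1/1*4/5) = [3/5, 4/5)
  'a': [0/1 + 1/1*4/5, 0/1 + 1/1*1/1) = [4/5, 1/1)
  emit 'b', narrow to [2/5, 3/5)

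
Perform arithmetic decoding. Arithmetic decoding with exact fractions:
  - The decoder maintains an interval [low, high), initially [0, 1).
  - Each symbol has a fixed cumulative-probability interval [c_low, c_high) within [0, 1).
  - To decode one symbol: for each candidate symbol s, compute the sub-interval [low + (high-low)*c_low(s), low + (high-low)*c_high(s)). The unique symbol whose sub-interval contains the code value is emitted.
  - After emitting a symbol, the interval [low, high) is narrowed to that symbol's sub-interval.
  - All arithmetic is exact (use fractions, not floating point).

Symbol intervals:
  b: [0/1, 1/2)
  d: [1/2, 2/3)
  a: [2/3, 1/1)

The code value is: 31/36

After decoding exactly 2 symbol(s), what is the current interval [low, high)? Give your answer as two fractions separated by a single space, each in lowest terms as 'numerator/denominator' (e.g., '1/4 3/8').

Step 1: interval [0/1, 1/1), width = 1/1 - 0/1 = 1/1
  'b': [0/1 + 1/1*0/1, 0/1 + 1/1*1/2) = [0/1, 1/2)
  'd': [0/1 + 1/1*1/2, 0/1 + 1/1*2/3) = [1/2, 2/3)
  'a': [0/1 + 1/1*2/3, 0/1 + 1/1*1/1) = [2/3, 1/1) <- contains code 31/36
  emit 'a', narrow to [2/3, 1/1)
Step 2: interval [2/3, 1/1), width = 1/1 - 2/3 = 1/3
  'b': [2/3 + 1/3*0/1, 2/3 + 1/3*1/2) = [2/3, 5/6)
  'd': [2/3 + 1/3*1/2, 2/3 + 1/3*2/3) = [5/6, 8/9) <- contains code 31/36
  'a': [2/3 + 1/3*2/3, 2/3 + 1/3*1/1) = [8/9, 1/1)
  emit 'd', narrow to [5/6, 8/9)

Answer: 5/6 8/9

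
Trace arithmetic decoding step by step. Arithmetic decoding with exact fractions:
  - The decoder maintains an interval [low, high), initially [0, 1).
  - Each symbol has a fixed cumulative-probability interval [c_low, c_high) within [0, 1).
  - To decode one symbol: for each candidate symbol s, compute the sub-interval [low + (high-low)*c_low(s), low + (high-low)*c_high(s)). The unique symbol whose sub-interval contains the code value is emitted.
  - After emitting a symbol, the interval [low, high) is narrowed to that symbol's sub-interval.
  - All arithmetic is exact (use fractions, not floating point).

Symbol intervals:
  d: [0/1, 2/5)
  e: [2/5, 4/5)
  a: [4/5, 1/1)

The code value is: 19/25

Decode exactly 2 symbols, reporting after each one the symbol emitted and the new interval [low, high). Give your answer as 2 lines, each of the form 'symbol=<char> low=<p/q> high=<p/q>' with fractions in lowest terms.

Step 1: interval [0/1, 1/1), width = 1/1 - 0/1 = 1/1
  'd': [0/1 + 1/1*0/1, 0/1 + 1/1*2/5) = [0/1, 2/5)
  'e': [0/1 + 1/1*2/5, 0/1 + 1/1*4/5) = [2/5, 4/5) <- contains code 19/25
  'a': [0/1 + 1/1*4/5, 0/1 + 1/1*1/1) = [4/5, 1/1)
  emit 'e', narrow to [2/5, 4/5)
Step 2: interval [2/5, 4/5), width = 4/5 - 2/5 = 2/5
  'd': [2/5 + 2/5*0/1, 2/5 + 2/5*2/5) = [2/5, 14/25)
  'e': [2/5 + 2/5*2/5, 2/5 + 2/5*4/5) = [14/25, 18/25)
  'a': [2/5 + 2/5*4/5, 2/5 + 2/5*1/1) = [18/25, 4/5) <- contains code 19/25
  emit 'a', narrow to [18/25, 4/5)

Answer: symbol=e low=2/5 high=4/5
symbol=a low=18/25 high=4/5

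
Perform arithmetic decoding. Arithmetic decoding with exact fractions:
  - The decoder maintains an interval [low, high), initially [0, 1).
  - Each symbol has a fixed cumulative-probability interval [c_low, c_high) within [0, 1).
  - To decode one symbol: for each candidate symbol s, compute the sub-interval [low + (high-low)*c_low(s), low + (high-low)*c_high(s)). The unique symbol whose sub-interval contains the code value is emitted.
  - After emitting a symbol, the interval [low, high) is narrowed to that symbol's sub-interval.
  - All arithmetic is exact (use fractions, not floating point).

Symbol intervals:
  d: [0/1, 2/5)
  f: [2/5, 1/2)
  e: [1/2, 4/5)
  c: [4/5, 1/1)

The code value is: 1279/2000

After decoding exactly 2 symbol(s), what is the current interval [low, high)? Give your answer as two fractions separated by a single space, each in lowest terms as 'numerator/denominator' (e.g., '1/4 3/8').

Step 1: interval [0/1, 1/1), width = 1/1 - 0/1 = 1/1
  'd': [0/1 + 1/1*0/1, 0/1 + 1/1*2/5) = [0/1, 2/5)
  'f': [0/1 + 1/1*2/5, 0/1 + 1/1*1/2) = [2/5, 1/2)
  'e': [0/1 + 1/1*1/2, 0/1 + 1/1*4/5) = [1/2, 4/5) <- contains code 1279/2000
  'c': [0/1 + 1/1*4/5, 0/1 + 1/1*1/1) = [4/5, 1/1)
  emit 'e', narrow to [1/2, 4/5)
Step 2: interval [1/2, 4/5), width = 4/5 - 1/2 = 3/10
  'd': [1/2 + 3/10*0/1, 1/2 + 3/10*2/5) = [1/2, 31/50)
  'f': [1/2 + 3/10*2/5, 1/2 + 3/10*1/2) = [31/50, 13/20) <- contains code 1279/2000
  'e': [1/2 + 3/10*1/2, 1/2 + 3/10*4/5) = [13/20, 37/50)
  'c': [1/2 + 3/10*4/5, 1/2 + 3/10*1/1) = [37/50, 4/5)
  emit 'f', narrow to [31/50, 13/20)

Answer: 31/50 13/20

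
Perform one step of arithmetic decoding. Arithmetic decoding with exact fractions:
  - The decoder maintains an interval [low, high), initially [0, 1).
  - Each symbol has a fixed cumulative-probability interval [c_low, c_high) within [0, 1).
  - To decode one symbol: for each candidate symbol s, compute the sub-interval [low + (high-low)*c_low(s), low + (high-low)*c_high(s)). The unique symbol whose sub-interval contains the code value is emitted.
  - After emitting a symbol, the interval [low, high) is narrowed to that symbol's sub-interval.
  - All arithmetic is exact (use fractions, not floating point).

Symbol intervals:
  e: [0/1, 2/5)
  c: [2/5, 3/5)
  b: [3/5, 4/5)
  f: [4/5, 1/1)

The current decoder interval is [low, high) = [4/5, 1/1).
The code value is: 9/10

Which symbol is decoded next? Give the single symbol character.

Interval width = high − low = 1/1 − 4/5 = 1/5
Scaled code = (code − low) / width = (9/10 − 4/5) / 1/5 = 1/2
  e: [0/1, 2/5) 
  c: [2/5, 3/5) ← scaled code falls here ✓
  b: [3/5, 4/5) 
  f: [4/5, 1/1) 

Answer: c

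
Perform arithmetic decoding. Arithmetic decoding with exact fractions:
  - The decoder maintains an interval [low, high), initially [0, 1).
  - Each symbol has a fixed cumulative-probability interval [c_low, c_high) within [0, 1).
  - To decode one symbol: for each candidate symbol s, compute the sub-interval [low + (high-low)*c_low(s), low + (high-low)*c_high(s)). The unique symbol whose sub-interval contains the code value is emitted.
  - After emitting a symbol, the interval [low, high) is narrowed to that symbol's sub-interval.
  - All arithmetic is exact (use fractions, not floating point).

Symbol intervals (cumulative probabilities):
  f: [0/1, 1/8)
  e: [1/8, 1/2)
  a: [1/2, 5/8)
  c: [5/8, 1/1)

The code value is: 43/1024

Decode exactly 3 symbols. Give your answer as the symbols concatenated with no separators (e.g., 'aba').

Step 1: interval [0/1, 1/1), width = 1/1 - 0/1 = 1/1
  'f': [0/1 + 1/1*0/1, 0/1 + 1/1*1/8) = [0/1, 1/8) <- contains code 43/1024
  'e': [0/1 + 1/1*1/8, 0/1 + 1/1*1/2) = [1/8, 1/2)
  'a': [0/1 + 1/1*1/2, 0/1 + 1/1*5/8) = [1/2, 5/8)
  'c': [0/1 + 1/1*5/8, 0/1 + 1/1*1/1) = [5/8, 1/1)
  emit 'f', narrow to [0/1, 1/8)
Step 2: interval [0/1, 1/8), width = 1/8 - 0/1 = 1/8
  'f': [0/1 + 1/8*0/1, 0/1 + 1/8*1/8) = [0/1, 1/64)
  'e': [0/1 + 1/8*1/8, 0/1 + 1/8*1/2) = [1/64, 1/16) <- contains code 43/1024
  'a': [0/1 + 1/8*1/2, 0/1 + 1/8*5/8) = [1/16, 5/64)
  'c': [0/1 + 1/8*5/8, 0/1 + 1/8*1/1) = [5/64, 1/8)
  emit 'e', narrow to [1/64, 1/16)
Step 3: interval [1/64, 1/16), width = 1/16 - 1/64 = 3/64
  'f': [1/64 + 3/64*0/1, 1/64 + 3/64*1/8) = [1/64, 11/512)
  'e': [1/64 + 3/64*1/8, 1/64 + 3/64*1/2) = [11/512, 5/128)
  'a': [1/64 + 3/64*1/2, 1/64 + 3/64*5/8) = [5/128, 23/512) <- contains code 43/1024
  'c': [1/64 + 3/64*5/8, 1/64 + 3/64*1/1) = [23/512, 1/16)
  emit 'a', narrow to [5/128, 23/512)

Answer: fea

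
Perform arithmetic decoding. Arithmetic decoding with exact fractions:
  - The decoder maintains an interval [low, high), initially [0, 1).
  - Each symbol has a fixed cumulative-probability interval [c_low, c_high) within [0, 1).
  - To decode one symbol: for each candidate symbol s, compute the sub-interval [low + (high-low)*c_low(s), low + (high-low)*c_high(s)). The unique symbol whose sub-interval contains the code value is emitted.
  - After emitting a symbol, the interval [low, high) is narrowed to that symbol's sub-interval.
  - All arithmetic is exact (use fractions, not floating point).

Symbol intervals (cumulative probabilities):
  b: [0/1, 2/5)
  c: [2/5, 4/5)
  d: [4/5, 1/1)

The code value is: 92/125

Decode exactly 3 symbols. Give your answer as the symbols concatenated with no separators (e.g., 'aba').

Answer: cdb

Derivation:
Step 1: interval [0/1, 1/1), width = 1/1 - 0/1 = 1/1
  'b': [0/1 + 1/1*0/1, 0/1 + 1/1*2/5) = [0/1, 2/5)
  'c': [0/1 + 1/1*2/5, 0/1 + 1/1*4/5) = [2/5, 4/5) <- contains code 92/125
  'd': [0/1 + 1/1*4/5, 0/1 + 1/1*1/1) = [4/5, 1/1)
  emit 'c', narrow to [2/5, 4/5)
Step 2: interval [2/5, 4/5), width = 4/5 - 2/5 = 2/5
  'b': [2/5 + 2/5*0/1, 2/5 + 2/5*2/5) = [2/5, 14/25)
  'c': [2/5 + 2/5*2/5, 2/5 + 2/5*4/5) = [14/25, 18/25)
  'd': [2/5 + 2/5*4/5, 2/5 + 2/5*1/1) = [18/25, 4/5) <- contains code 92/125
  emit 'd', narrow to [18/25, 4/5)
Step 3: interval [18/25, 4/5), width = 4/5 - 18/25 = 2/25
  'b': [18/25 + 2/25*0/1, 18/25 + 2/25*2/5) = [18/25, 94/125) <- contains code 92/125
  'c': [18/25 + 2/25*2/5, 18/25 + 2/25*4/5) = [94/125, 98/125)
  'd': [18/25 + 2/25*4/5, 18/25 + 2/25*1/1) = [98/125, 4/5)
  emit 'b', narrow to [18/25, 94/125)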